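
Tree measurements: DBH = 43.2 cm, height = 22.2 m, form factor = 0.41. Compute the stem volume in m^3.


Formula: V = pi * (DBH/200)^2 * H * ff
Radius = DBH/200 = 43.2/200 = 0.216 m
Radius^2 = 0.216^2 = 0.046656 m^2
V = pi * 0.046656 * 22.2 * 0.41
V = 1.334 m^3

1.334


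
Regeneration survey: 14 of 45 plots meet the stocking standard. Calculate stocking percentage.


Formula: Stocking % = stocked plots / total plots * 100
Stocking = 14 / 45 * 100
Stocking = 0.3111 * 100 = 31.1%

31.1


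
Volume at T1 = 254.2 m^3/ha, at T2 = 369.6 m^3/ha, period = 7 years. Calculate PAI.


Formula: PAI = (V_T2 - V_T1) / (T2 - T1)
Volume increment = 369.6 - 254.2 = 115.4 m^3/ha
PAI = 115.4 / 7 = 16.49 m^3/ha/year

16.49


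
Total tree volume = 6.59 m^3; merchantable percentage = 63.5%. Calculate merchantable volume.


Formula: MV = V_total * (merchantable_pct / 100)
Merchantable fraction = 63.5% / 100 = 0.635
MV = 6.59 m^3 * 0.635 = 4.185 m^3

4.185


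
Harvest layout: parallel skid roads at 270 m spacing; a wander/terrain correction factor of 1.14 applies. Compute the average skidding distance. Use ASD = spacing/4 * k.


Formula: ASD = (spacing / 4) * correction
Uncorrected distance = spacing / 4 = 270 / 4 = 67.5 m
ASD = 67.5 * 1.14 = 77 m

77


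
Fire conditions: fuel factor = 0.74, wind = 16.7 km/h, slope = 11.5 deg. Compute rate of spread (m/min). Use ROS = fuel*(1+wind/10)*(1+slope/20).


Formula: ROS = fuel * (1 + wind/10) * (1 + slope/20)
Wind factor = 1 + 16.7/10 = 2.67
Slope factor = 1 + 11.5/20 = 1.575
ROS = 0.74 * 2.67 * 1.575 = 3.11 m/min

3.11


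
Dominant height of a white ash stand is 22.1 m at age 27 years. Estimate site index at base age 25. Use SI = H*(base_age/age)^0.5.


Formula: SI = H_dom * (base_age / age)^0.5
Age ratio = 25 / 27 = 0.92593
sqrt(age_ratio) = 0.96225
SI = 22.1 * 0.96225 = 21.3 m

21.3


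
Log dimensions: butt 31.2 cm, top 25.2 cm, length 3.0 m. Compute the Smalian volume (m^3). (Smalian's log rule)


Smalian: V = (A1 + A2)/2 * L,  A = pi*(D/200)^2
A1 = pi*(31.2/200)^2 = 0.076454 m^2
A2 = pi*(25.2/200)^2 = 0.049876 m^2
V = (0.076454+0.049876)/2*3.0 = 0.1895 m^3

0.1895


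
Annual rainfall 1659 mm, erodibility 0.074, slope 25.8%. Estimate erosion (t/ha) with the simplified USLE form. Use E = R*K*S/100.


Formula: E = R * K * S / 100  (simplified USLE)
R * K = 1659 * 0.074 = 122.766
E = 122.766 * 25.8 / 100 = 31.67 t/ha

31.67


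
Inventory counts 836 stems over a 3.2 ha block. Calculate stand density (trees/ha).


Formula: Stand Density = N_trees / Area_ha
Density = 836 trees / 3.2 ha
Density = 261 trees/ha

261


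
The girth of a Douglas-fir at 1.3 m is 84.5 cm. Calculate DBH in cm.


Formula: DBH = C / pi
DBH = 84.5 / pi
pi = 3.14159...
DBH = 26.9 cm

26.9


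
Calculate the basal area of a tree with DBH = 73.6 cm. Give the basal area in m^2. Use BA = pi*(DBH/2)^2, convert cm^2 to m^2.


Formula: BA = pi * (DBH/2)^2 / 10000  (cm^2 to m^2)
Radius = DBH/2 = 73.6/2 = 36.8 cm
BA = pi * 36.8^2 / 10000
   = 4254.4704 cm^2 / 10000
   = 0.4254 m^2

0.4254


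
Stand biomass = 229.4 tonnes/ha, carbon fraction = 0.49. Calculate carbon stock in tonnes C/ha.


Formula: Carbon Stock = Biomass * Carbon Fraction
C = 229.4 t/ha * 0.49
C = 112.4 t C/ha

112.4


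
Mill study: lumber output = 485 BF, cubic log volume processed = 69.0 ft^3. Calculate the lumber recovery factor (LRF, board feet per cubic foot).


Formula: LRF = Lumber Output (BF) / Log Input (ft^3)
LRF = 485 BF / 69.0 ft^3
LRF = 7.03 BF/ft^3

7.03


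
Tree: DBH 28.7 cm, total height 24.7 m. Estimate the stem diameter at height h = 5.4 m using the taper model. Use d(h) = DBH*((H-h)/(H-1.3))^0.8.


Taper: d(h) = DBH * ((H - h) / (H - 1.3))^0.8
Numerator = H - h = 24.7 - 5.4 = 19.3 m
Denominator = H - 1.3 = 24.7 - 1.3 = 23.4 m
Ratio = 19.3 / 23.4 = 0.82479
d = 28.7 * 0.82479^0.8 = 24.6 cm

24.6


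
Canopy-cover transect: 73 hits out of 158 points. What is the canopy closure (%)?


Formula: Canopy closure = covered points / total points * 100
Closure = 73 / 158 * 100
Closure = 0.462 * 100 = 46.2%

46.2


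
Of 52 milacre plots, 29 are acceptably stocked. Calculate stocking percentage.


Formula: Stocking % = stocked plots / total plots * 100
Stocking = 29 / 52 * 100
Stocking = 0.5577 * 100 = 55.8%

55.8


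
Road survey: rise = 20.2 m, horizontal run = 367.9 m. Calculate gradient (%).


Formula: Gradient = rise / run * 100
Gradient = 20.2 / 367.9 * 100 = 5.5%

5.5


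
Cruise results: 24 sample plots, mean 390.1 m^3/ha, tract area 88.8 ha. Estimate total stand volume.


Formula: Total Volume = Mean Volume per ha * Total Area
Total Volume = 390.1 m^3/ha * 88.8 ha
Total Volume = 34641 m^3

34641


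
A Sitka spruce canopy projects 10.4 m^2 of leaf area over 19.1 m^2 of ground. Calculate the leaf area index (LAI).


Formula: LAI = total leaf area / ground area  (dimensionless)
LAI = 10.4 m^2 / 19.1 m^2
LAI = 0.54

0.54


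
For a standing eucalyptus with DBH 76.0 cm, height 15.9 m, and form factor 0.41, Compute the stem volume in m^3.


Formula: V = pi * (DBH/200)^2 * H * ff
Radius = DBH/200 = 76.0/200 = 0.38 m
Radius^2 = 0.38^2 = 0.1444 m^2
V = pi * 0.1444 * 15.9 * 0.41
V = 2.957 m^3

2.957


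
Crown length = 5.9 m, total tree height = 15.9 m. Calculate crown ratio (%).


Formula: Crown Ratio = (Crown Length / Total Height) * 100
CR = (5.9 m / 15.9 m) * 100
CR = 0.3711 * 100 = 37.1%

37.1


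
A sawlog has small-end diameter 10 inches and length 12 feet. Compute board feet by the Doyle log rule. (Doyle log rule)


Doyle: BF = (D - 4)^2 * L / 16
Adjusted diameter = 10 - 4 = 6 in
(D-4)^2 = 6^2 = 36
BF = 36 * 12 / 16 = 27 BF

27


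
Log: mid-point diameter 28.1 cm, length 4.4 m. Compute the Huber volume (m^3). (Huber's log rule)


Huber: V = Am * L,  Am = pi*(Dm/200)^2
Am = pi*(28.1/200)^2 = 0.062016 m^2
V = 0.062016*4.4 = 0.2729 m^3

0.2729


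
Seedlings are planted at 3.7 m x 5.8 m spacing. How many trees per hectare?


Formula: TPH = 10000 m^2/ha / (spacing_x * spacing_y)
Area per tree = 3.7 m * 5.8 m = 21.46 m^2
TPH = 10000 / 21.46 = 466 trees/ha

466


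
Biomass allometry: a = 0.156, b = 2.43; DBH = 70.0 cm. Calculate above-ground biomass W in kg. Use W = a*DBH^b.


Formula: W = a * DBH^b  (allometric power law)
DBH^b = 70.0^2.43 = 30450.0659
W = 0.156 * 30450.0659 = 4750.2 kg

4750.2


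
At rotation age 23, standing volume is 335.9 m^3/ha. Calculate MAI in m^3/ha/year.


Formula: MAI = Total Volume / Stand Age
MAI = 335.9 m^3/ha / 23 years
MAI = 14.6 m^3/ha/year

14.6


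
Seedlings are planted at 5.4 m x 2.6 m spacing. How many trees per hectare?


Formula: TPH = 10000 m^2/ha / (spacing_x * spacing_y)
Area per tree = 5.4 m * 2.6 m = 14.04 m^2
TPH = 10000 / 14.04 = 712 trees/ha

712


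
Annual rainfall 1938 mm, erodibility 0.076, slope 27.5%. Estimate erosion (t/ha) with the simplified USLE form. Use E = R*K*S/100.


Formula: E = R * K * S / 100  (simplified USLE)
R * K = 1938 * 0.076 = 147.288
E = 147.288 * 27.5 / 100 = 40.5 t/ha

40.5


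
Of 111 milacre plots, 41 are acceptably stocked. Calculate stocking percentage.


Formula: Stocking % = stocked plots / total plots * 100
Stocking = 41 / 111 * 100
Stocking = 0.3694 * 100 = 36.9%

36.9


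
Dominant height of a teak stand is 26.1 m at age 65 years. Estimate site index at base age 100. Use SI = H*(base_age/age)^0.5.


Formula: SI = H_dom * (base_age / age)^0.5
Age ratio = 100 / 65 = 1.53846
sqrt(age_ratio) = 1.24035
SI = 26.1 * 1.24035 = 32.4 m

32.4


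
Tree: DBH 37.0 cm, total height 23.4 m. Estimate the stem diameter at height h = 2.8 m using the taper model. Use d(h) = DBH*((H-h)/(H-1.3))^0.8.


Taper: d(h) = DBH * ((H - h) / (H - 1.3))^0.8
Numerator = H - h = 23.4 - 2.8 = 20.6 m
Denominator = H - 1.3 = 23.4 - 1.3 = 22.1 m
Ratio = 20.6 / 22.1 = 0.93213
d = 37.0 * 0.93213^0.8 = 35.0 cm

35.0


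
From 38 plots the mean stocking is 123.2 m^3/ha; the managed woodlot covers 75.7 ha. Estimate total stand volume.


Formula: Total Volume = Mean Volume per ha * Total Area
Total Volume = 123.2 m^3/ha * 75.7 ha
Total Volume = 9326 m^3

9326


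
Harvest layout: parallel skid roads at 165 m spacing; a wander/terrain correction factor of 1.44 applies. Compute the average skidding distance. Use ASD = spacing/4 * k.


Formula: ASD = (spacing / 4) * correction
Uncorrected distance = spacing / 4 = 165 / 4 = 41.25 m
ASD = 41.25 * 1.44 = 59 m

59


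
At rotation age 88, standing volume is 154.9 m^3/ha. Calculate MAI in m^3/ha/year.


Formula: MAI = Total Volume / Stand Age
MAI = 154.9 m^3/ha / 88 years
MAI = 1.76 m^3/ha/year

1.76


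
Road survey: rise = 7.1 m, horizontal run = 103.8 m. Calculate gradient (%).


Formula: Gradient = rise / run * 100
Gradient = 7.1 / 103.8 * 100 = 6.8%

6.8


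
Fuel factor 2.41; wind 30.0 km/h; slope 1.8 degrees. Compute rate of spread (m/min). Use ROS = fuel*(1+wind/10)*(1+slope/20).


Formula: ROS = fuel * (1 + wind/10) * (1 + slope/20)
Wind factor = 1 + 30.0/10 = 4.0
Slope factor = 1 + 1.8/20 = 1.09
ROS = 2.41 * 4.0 * 1.09 = 10.51 m/min

10.51


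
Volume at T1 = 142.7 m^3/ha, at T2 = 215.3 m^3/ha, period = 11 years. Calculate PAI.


Formula: PAI = (V_T2 - V_T1) / (T2 - T1)
Volume increment = 215.3 - 142.7 = 72.6 m^3/ha
PAI = 72.6 / 11 = 6.6 m^3/ha/year

6.6


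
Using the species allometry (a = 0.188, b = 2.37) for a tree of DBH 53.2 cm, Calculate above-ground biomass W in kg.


Formula: W = a * DBH^b  (allometric power law)
DBH^b = 53.2^2.37 = 12314.3238
W = 0.188 * 12314.3238 = 2315.1 kg

2315.1


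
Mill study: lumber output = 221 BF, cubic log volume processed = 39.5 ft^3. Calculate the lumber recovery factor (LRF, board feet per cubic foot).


Formula: LRF = Lumber Output (BF) / Log Input (ft^3)
LRF = 221 BF / 39.5 ft^3
LRF = 5.59 BF/ft^3

5.59


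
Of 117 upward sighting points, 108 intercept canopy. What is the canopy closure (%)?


Formula: Canopy closure = covered points / total points * 100
Closure = 108 / 117 * 100
Closure = 0.9231 * 100 = 92.3%

92.3


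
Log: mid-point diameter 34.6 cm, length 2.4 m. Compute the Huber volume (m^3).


Huber: V = Am * L,  Am = pi*(Dm/200)^2
Am = pi*(34.6/200)^2 = 0.094025 m^2
V = 0.094025*2.4 = 0.2257 m^3

0.2257


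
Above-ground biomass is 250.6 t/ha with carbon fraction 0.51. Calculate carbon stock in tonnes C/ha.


Formula: Carbon Stock = Biomass * Carbon Fraction
C = 250.6 t/ha * 0.51
C = 127.8 t C/ha

127.8


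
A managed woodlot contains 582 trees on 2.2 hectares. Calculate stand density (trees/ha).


Formula: Stand Density = N_trees / Area_ha
Density = 582 trees / 2.2 ha
Density = 265 trees/ha

265


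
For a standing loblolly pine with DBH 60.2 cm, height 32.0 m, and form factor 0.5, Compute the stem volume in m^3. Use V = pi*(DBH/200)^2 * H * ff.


Formula: V = pi * (DBH/200)^2 * H * ff
Radius = DBH/200 = 60.2/200 = 0.301 m
Radius^2 = 0.301^2 = 0.090601 m^2
V = pi * 0.090601 * 32.0 * 0.5
V = 4.554 m^3

4.554


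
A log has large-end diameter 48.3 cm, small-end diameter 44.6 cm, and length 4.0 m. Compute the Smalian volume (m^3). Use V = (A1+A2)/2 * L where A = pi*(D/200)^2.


Smalian: V = (A1 + A2)/2 * L,  A = pi*(D/200)^2
A1 = pi*(48.3/200)^2 = 0.183225 m^2
A2 = pi*(44.6/200)^2 = 0.156228 m^2
V = (0.183225+0.156228)/2*4.0 = 0.6789 m^3

0.6789


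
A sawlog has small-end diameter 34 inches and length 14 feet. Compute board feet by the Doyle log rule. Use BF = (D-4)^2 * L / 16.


Doyle: BF = (D - 4)^2 * L / 16
Adjusted diameter = 34 - 4 = 30 in
(D-4)^2 = 30^2 = 900
BF = 900 * 14 / 16 = 788 BF

788


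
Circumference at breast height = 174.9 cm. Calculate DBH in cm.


Formula: DBH = C / pi
DBH = 174.9 / pi
pi = 3.14159...
DBH = 55.7 cm

55.7


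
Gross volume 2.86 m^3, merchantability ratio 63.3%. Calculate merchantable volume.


Formula: MV = V_total * (merchantable_pct / 100)
Merchantable fraction = 63.3% / 100 = 0.633
MV = 2.86 m^3 * 0.633 = 1.81 m^3

1.81


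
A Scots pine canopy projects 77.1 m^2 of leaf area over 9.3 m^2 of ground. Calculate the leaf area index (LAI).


Formula: LAI = total leaf area / ground area  (dimensionless)
LAI = 77.1 m^2 / 9.3 m^2
LAI = 8.29

8.29


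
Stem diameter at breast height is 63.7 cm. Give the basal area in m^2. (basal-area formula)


Formula: BA = pi * (DBH/2)^2 / 10000  (cm^2 to m^2)
Radius = DBH/2 = 63.7/2 = 31.85 cm
BA = pi * 31.85^2 / 10000
   = 3186.9023 cm^2 / 10000
   = 0.3187 m^2

0.3187


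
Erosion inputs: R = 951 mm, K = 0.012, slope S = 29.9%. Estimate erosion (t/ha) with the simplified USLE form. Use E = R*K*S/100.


Formula: E = R * K * S / 100  (simplified USLE)
R * K = 951 * 0.012 = 11.412
E = 11.412 * 29.9 / 100 = 3.41 t/ha

3.41


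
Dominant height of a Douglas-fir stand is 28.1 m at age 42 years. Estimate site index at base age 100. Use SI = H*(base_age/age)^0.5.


Formula: SI = H_dom * (base_age / age)^0.5
Age ratio = 100 / 42 = 2.38095
sqrt(age_ratio) = 1.54303
SI = 28.1 * 1.54303 = 43.4 m

43.4


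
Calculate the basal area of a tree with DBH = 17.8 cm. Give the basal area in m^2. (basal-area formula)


Formula: BA = pi * (DBH/2)^2 / 10000  (cm^2 to m^2)
Radius = DBH/2 = 17.8/2 = 8.9 cm
BA = pi * 8.9^2 / 10000
   = 248.8456 cm^2 / 10000
   = 0.0249 m^2

0.0249


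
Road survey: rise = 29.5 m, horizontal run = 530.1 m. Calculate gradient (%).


Formula: Gradient = rise / run * 100
Gradient = 29.5 / 530.1 * 100 = 5.6%

5.6


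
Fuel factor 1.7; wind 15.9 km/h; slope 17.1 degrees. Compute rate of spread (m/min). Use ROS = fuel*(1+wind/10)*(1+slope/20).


Formula: ROS = fuel * (1 + wind/10) * (1 + slope/20)
Wind factor = 1 + 15.9/10 = 2.59
Slope factor = 1 + 17.1/20 = 1.855
ROS = 1.7 * 2.59 * 1.855 = 8.17 m/min

8.17


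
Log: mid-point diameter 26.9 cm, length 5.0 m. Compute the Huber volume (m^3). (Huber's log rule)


Huber: V = Am * L,  Am = pi*(Dm/200)^2
Am = pi*(26.9/200)^2 = 0.056832 m^2
V = 0.056832*5.0 = 0.2842 m^3

0.2842


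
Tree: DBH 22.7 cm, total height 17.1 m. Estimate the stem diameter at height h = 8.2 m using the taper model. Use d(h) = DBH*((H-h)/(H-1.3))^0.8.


Taper: d(h) = DBH * ((H - h) / (H - 1.3))^0.8
Numerator = H - h = 17.1 - 8.2 = 8.9 m
Denominator = H - 1.3 = 17.1 - 1.3 = 15.8 m
Ratio = 8.9 / 15.8 = 0.56329
d = 22.7 * 0.56329^0.8 = 14.3 cm

14.3


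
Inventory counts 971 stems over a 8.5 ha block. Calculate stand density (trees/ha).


Formula: Stand Density = N_trees / Area_ha
Density = 971 trees / 8.5 ha
Density = 114 trees/ha

114


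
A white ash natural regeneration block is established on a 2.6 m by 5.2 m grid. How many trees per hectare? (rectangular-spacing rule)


Formula: TPH = 10000 m^2/ha / (spacing_x * spacing_y)
Area per tree = 2.6 m * 5.2 m = 13.52 m^2
TPH = 10000 / 13.52 = 740 trees/ha

740


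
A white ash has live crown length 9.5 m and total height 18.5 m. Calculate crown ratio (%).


Formula: Crown Ratio = (Crown Length / Total Height) * 100
CR = (9.5 m / 18.5 m) * 100
CR = 0.5135 * 100 = 51.4%

51.4


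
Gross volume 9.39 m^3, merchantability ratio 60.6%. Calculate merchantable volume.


Formula: MV = V_total * (merchantable_pct / 100)
Merchantable fraction = 60.6% / 100 = 0.606
MV = 9.39 m^3 * 0.606 = 5.69 m^3

5.69


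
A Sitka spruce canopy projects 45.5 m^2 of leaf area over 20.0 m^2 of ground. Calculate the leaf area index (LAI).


Formula: LAI = total leaf area / ground area  (dimensionless)
LAI = 45.5 m^2 / 20.0 m^2
LAI = 2.28

2.28


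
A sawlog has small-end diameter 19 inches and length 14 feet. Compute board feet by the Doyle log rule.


Doyle: BF = (D - 4)^2 * L / 16
Adjusted diameter = 19 - 4 = 15 in
(D-4)^2 = 15^2 = 225
BF = 225 * 14 / 16 = 197 BF

197


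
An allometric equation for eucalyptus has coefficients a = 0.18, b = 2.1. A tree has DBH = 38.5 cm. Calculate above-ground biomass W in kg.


Formula: W = a * DBH^b  (allometric power law)
DBH^b = 38.5^2.1 = 2135.3424
W = 0.18 * 2135.3424 = 384.4 kg

384.4


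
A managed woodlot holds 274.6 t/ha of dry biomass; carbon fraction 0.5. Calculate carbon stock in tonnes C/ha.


Formula: Carbon Stock = Biomass * Carbon Fraction
C = 274.6 t/ha * 0.5
C = 137.3 t C/ha

137.3


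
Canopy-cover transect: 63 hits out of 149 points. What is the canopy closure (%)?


Formula: Canopy closure = covered points / total points * 100
Closure = 63 / 149 * 100
Closure = 0.4228 * 100 = 42.3%

42.3


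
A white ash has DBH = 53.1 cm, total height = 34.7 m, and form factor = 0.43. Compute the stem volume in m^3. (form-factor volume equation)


Formula: V = pi * (DBH/200)^2 * H * ff
Radius = DBH/200 = 53.1/200 = 0.2655 m
Radius^2 = 0.2655^2 = 0.07049025 m^2
V = pi * 0.07049025 * 34.7 * 0.43
V = 3.304 m^3

3.304


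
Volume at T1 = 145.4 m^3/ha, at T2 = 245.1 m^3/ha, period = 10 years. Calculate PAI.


Formula: PAI = (V_T2 - V_T1) / (T2 - T1)
Volume increment = 245.1 - 145.4 = 99.7 m^3/ha
PAI = 99.7 / 10 = 9.97 m^3/ha/year

9.97


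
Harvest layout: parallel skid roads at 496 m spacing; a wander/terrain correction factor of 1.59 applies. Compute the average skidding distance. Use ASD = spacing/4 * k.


Formula: ASD = (spacing / 4) * correction
Uncorrected distance = spacing / 4 = 496 / 4 = 124 m
ASD = 124 * 1.59 = 197 m

197


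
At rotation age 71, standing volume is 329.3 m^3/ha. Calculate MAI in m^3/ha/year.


Formula: MAI = Total Volume / Stand Age
MAI = 329.3 m^3/ha / 71 years
MAI = 4.64 m^3/ha/year

4.64


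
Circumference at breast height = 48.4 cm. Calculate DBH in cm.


Formula: DBH = C / pi
DBH = 48.4 / pi
pi = 3.14159...
DBH = 15.4 cm

15.4


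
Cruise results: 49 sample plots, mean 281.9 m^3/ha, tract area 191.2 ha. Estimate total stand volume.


Formula: Total Volume = Mean Volume per ha * Total Area
Total Volume = 281.9 m^3/ha * 191.2 ha
Total Volume = 53899 m^3

53899


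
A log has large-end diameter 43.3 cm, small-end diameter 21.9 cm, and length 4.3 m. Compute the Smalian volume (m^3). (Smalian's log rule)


Smalian: V = (A1 + A2)/2 * L,  A = pi*(D/200)^2
A1 = pi*(43.3/200)^2 = 0.147254 m^2
A2 = pi*(21.9/200)^2 = 0.037668 m^2
V = (0.147254+0.037668)/2*4.3 = 0.3976 m^3

0.3976


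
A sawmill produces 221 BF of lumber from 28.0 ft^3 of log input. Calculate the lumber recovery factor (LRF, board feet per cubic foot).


Formula: LRF = Lumber Output (BF) / Log Input (ft^3)
LRF = 221 BF / 28.0 ft^3
LRF = 7.89 BF/ft^3

7.89


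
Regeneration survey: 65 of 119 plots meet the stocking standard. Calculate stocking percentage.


Formula: Stocking % = stocked plots / total plots * 100
Stocking = 65 / 119 * 100
Stocking = 0.5462 * 100 = 54.6%

54.6


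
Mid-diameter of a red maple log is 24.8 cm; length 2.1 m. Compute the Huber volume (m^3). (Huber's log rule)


Huber: V = Am * L,  Am = pi*(Dm/200)^2
Am = pi*(24.8/200)^2 = 0.048305 m^2
V = 0.048305*2.1 = 0.1014 m^3

0.1014


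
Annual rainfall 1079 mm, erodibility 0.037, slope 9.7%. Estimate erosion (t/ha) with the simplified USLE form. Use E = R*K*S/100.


Formula: E = R * K * S / 100  (simplified USLE)
R * K = 1079 * 0.037 = 39.923
E = 39.923 * 9.7 / 100 = 3.87 t/ha

3.87


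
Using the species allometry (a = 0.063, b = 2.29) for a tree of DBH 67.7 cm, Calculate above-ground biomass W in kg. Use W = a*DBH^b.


Formula: W = a * DBH^b  (allometric power law)
DBH^b = 67.7^2.29 = 15561.378
W = 0.063 * 15561.378 = 980.4 kg

980.4


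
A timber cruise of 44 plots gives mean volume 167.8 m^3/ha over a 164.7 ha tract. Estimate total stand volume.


Formula: Total Volume = Mean Volume per ha * Total Area
Total Volume = 167.8 m^3/ha * 164.7 ha
Total Volume = 27637 m^3

27637


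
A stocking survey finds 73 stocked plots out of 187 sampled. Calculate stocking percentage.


Formula: Stocking % = stocked plots / total plots * 100
Stocking = 73 / 187 * 100
Stocking = 0.3904 * 100 = 39.0%

39.0


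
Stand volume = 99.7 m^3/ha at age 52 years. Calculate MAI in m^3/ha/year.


Formula: MAI = Total Volume / Stand Age
MAI = 99.7 m^3/ha / 52 years
MAI = 1.92 m^3/ha/year

1.92


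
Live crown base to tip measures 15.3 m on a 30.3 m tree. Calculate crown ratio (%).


Formula: Crown Ratio = (Crown Length / Total Height) * 100
CR = (15.3 m / 30.3 m) * 100
CR = 0.505 * 100 = 50.5%

50.5


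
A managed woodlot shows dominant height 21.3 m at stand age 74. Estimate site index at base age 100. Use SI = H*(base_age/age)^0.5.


Formula: SI = H_dom * (base_age / age)^0.5
Age ratio = 100 / 74 = 1.35135
sqrt(age_ratio) = 1.16248
SI = 21.3 * 1.16248 = 24.8 m

24.8


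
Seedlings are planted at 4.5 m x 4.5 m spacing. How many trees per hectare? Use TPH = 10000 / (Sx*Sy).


Formula: TPH = 10000 m^2/ha / (spacing_x * spacing_y)
Area per tree = 4.5 m * 4.5 m = 20.25 m^2
TPH = 10000 / 20.25 = 494 trees/ha

494


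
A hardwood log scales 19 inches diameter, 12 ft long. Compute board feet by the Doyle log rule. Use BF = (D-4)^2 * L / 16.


Doyle: BF = (D - 4)^2 * L / 16
Adjusted diameter = 19 - 4 = 15 in
(D-4)^2 = 15^2 = 225
BF = 225 * 12 / 16 = 169 BF

169


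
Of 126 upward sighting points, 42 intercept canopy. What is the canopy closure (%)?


Formula: Canopy closure = covered points / total points * 100
Closure = 42 / 126 * 100
Closure = 0.3333 * 100 = 33.3%

33.3


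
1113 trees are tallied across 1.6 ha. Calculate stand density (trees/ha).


Formula: Stand Density = N_trees / Area_ha
Density = 1113 trees / 1.6 ha
Density = 696 trees/ha

696


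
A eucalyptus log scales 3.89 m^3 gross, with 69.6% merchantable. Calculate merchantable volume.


Formula: MV = V_total * (merchantable_pct / 100)
Merchantable fraction = 69.6% / 100 = 0.696
MV = 3.89 m^3 * 0.696 = 2.707 m^3

2.707


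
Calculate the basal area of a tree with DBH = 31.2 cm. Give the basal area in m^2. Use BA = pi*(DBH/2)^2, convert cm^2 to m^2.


Formula: BA = pi * (DBH/2)^2 / 10000  (cm^2 to m^2)
Radius = DBH/2 = 31.2/2 = 15.6 cm
BA = pi * 15.6^2 / 10000
   = 764.538 cm^2 / 10000
   = 0.0765 m^2

0.0765


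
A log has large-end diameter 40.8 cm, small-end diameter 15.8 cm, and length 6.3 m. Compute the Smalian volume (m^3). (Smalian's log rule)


Smalian: V = (A1 + A2)/2 * L,  A = pi*(D/200)^2
A1 = pi*(40.8/200)^2 = 0.130741 m^2
A2 = pi*(15.8/200)^2 = 0.019607 m^2
V = (0.130741+0.019607)/2*6.3 = 0.4736 m^3

0.4736


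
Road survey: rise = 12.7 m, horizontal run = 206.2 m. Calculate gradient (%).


Formula: Gradient = rise / run * 100
Gradient = 12.7 / 206.2 * 100 = 6.2%

6.2


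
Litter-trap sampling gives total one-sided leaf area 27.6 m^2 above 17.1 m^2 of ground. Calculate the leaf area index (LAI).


Formula: LAI = total leaf area / ground area  (dimensionless)
LAI = 27.6 m^2 / 17.1 m^2
LAI = 1.61

1.61


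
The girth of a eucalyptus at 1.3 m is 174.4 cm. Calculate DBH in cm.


Formula: DBH = C / pi
DBH = 174.4 / pi
pi = 3.14159...
DBH = 55.5 cm

55.5


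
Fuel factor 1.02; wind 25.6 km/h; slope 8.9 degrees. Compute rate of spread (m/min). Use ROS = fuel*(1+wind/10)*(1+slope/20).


Formula: ROS = fuel * (1 + wind/10) * (1 + slope/20)
Wind factor = 1 + 25.6/10 = 3.56
Slope factor = 1 + 8.9/20 = 1.445
ROS = 1.02 * 3.56 * 1.445 = 5.25 m/min

5.25


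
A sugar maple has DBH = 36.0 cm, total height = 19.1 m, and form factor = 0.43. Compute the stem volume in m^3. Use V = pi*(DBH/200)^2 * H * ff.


Formula: V = pi * (DBH/200)^2 * H * ff
Radius = DBH/200 = 36.0/200 = 0.18 m
Radius^2 = 0.18^2 = 0.0324 m^2
V = pi * 0.0324 * 19.1 * 0.43
V = 0.836 m^3

0.836


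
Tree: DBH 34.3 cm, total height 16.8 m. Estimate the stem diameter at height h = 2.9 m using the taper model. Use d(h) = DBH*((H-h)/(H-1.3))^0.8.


Taper: d(h) = DBH * ((H - h) / (H - 1.3))^0.8
Numerator = H - h = 16.8 - 2.9 = 13.9 m
Denominator = H - 1.3 = 16.8 - 1.3 = 15.5 m
Ratio = 13.9 / 15.5 = 0.89677
d = 34.3 * 0.89677^0.8 = 31.4 cm

31.4


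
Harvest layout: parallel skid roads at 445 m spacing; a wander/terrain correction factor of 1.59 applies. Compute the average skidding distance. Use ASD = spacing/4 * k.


Formula: ASD = (spacing / 4) * correction
Uncorrected distance = spacing / 4 = 445 / 4 = 111.25 m
ASD = 111.25 * 1.59 = 177 m

177


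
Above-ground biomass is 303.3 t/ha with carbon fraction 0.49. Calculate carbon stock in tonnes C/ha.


Formula: Carbon Stock = Biomass * Carbon Fraction
C = 303.3 t/ha * 0.49
C = 148.6 t C/ha

148.6


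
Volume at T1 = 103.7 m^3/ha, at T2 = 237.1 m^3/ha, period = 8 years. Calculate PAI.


Formula: PAI = (V_T2 - V_T1) / (T2 - T1)
Volume increment = 237.1 - 103.7 = 133.4 m^3/ha
PAI = 133.4 / 8 = 16.68 m^3/ha/year

16.68


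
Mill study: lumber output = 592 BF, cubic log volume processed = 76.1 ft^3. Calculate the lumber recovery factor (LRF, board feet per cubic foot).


Formula: LRF = Lumber Output (BF) / Log Input (ft^3)
LRF = 592 BF / 76.1 ft^3
LRF = 7.78 BF/ft^3

7.78


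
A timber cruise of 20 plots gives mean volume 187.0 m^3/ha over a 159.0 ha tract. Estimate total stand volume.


Formula: Total Volume = Mean Volume per ha * Total Area
Total Volume = 187.0 m^3/ha * 159.0 ha
Total Volume = 29733 m^3

29733


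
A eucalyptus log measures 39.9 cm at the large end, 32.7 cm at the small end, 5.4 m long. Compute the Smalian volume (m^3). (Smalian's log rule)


Smalian: V = (A1 + A2)/2 * L,  A = pi*(D/200)^2
A1 = pi*(39.9/200)^2 = 0.125036 m^2
A2 = pi*(32.7/200)^2 = 0.083982 m^2
V = (0.125036+0.083982)/2*5.4 = 0.5643 m^3

0.5643


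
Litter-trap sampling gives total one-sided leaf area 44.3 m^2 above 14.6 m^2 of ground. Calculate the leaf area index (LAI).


Formula: LAI = total leaf area / ground area  (dimensionless)
LAI = 44.3 m^2 / 14.6 m^2
LAI = 3.03

3.03


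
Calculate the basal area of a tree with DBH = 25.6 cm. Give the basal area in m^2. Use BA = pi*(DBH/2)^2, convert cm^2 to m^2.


Formula: BA = pi * (DBH/2)^2 / 10000  (cm^2 to m^2)
Radius = DBH/2 = 25.6/2 = 12.8 cm
BA = pi * 12.8^2 / 10000
   = 514.7185 cm^2 / 10000
   = 0.0515 m^2

0.0515


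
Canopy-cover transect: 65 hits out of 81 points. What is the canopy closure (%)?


Formula: Canopy closure = covered points / total points * 100
Closure = 65 / 81 * 100
Closure = 0.8025 * 100 = 80.2%

80.2


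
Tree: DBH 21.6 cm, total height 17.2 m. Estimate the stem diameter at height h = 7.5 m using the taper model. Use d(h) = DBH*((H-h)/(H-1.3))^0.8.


Taper: d(h) = DBH * ((H - h) / (H - 1.3))^0.8
Numerator = H - h = 17.2 - 7.5 = 9.7 m
Denominator = H - 1.3 = 17.2 - 1.3 = 15.9 m
Ratio = 9.7 / 15.9 = 0.61006
d = 21.6 * 0.61006^0.8 = 14.5 cm

14.5


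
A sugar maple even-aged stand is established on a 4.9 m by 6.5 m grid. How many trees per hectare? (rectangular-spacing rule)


Formula: TPH = 10000 m^2/ha / (spacing_x * spacing_y)
Area per tree = 4.9 m * 6.5 m = 31.85 m^2
TPH = 10000 / 31.85 = 314 trees/ha

314


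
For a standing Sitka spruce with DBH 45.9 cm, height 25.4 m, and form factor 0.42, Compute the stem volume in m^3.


Formula: V = pi * (DBH/200)^2 * H * ff
Radius = DBH/200 = 45.9/200 = 0.2295 m
Radius^2 = 0.2295^2 = 0.05267025 m^2
V = pi * 0.05267025 * 25.4 * 0.42
V = 1.765 m^3

1.765


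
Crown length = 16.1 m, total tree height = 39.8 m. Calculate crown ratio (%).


Formula: Crown Ratio = (Crown Length / Total Height) * 100
CR = (16.1 m / 39.8 m) * 100
CR = 0.4045 * 100 = 40.5%

40.5


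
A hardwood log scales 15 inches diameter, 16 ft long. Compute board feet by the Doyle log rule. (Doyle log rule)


Doyle: BF = (D - 4)^2 * L / 16
Adjusted diameter = 15 - 4 = 11 in
(D-4)^2 = 11^2 = 121
BF = 121 * 16 / 16 = 121 BF

121


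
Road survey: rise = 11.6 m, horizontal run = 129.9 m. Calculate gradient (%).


Formula: Gradient = rise / run * 100
Gradient = 11.6 / 129.9 * 100 = 8.9%

8.9


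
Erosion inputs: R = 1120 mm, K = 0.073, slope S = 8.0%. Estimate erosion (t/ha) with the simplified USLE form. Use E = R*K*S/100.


Formula: E = R * K * S / 100  (simplified USLE)
R * K = 1120 * 0.073 = 81.76
E = 81.76 * 8.0 / 100 = 6.54 t/ha

6.54


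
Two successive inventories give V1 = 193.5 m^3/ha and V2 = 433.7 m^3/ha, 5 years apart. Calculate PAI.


Formula: PAI = (V_T2 - V_T1) / (T2 - T1)
Volume increment = 433.7 - 193.5 = 240.2 m^3/ha
PAI = 240.2 / 5 = 48.04 m^3/ha/year

48.04


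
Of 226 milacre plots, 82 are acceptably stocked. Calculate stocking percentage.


Formula: Stocking % = stocked plots / total plots * 100
Stocking = 82 / 226 * 100
Stocking = 0.3628 * 100 = 36.3%

36.3


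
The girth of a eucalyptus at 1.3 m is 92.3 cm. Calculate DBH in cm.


Formula: DBH = C / pi
DBH = 92.3 / pi
pi = 3.14159...
DBH = 29.4 cm

29.4


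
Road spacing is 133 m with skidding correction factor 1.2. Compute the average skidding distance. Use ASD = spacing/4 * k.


Formula: ASD = (spacing / 4) * correction
Uncorrected distance = spacing / 4 = 133 / 4 = 33.25 m
ASD = 33.25 * 1.2 = 40 m

40


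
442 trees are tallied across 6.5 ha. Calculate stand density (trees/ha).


Formula: Stand Density = N_trees / Area_ha
Density = 442 trees / 6.5 ha
Density = 68 trees/ha

68


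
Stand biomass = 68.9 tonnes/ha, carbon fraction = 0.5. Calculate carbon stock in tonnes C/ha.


Formula: Carbon Stock = Biomass * Carbon Fraction
C = 68.9 t/ha * 0.5
C = 34.5 t C/ha

34.5


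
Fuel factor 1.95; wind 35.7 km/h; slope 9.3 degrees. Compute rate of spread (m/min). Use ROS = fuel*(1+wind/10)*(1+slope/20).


Formula: ROS = fuel * (1 + wind/10) * (1 + slope/20)
Wind factor = 1 + 35.7/10 = 4.57
Slope factor = 1 + 9.3/20 = 1.465
ROS = 1.95 * 4.57 * 1.465 = 13.06 m/min

13.06


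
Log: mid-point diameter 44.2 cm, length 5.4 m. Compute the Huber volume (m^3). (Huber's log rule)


Huber: V = Am * L,  Am = pi*(Dm/200)^2
Am = pi*(44.2/200)^2 = 0.153439 m^2
V = 0.153439*5.4 = 0.8286 m^3

0.8286


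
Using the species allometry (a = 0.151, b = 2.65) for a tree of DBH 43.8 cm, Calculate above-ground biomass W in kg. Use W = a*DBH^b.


Formula: W = a * DBH^b  (allometric power law)
DBH^b = 43.8^2.65 = 22382.3866
W = 0.151 * 22382.3866 = 3379.7 kg

3379.7


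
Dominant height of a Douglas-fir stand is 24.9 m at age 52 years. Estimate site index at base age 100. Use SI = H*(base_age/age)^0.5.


Formula: SI = H_dom * (base_age / age)^0.5
Age ratio = 100 / 52 = 1.92308
sqrt(age_ratio) = 1.38675
SI = 24.9 * 1.38675 = 34.5 m

34.5


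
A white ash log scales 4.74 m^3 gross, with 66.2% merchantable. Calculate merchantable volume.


Formula: MV = V_total * (merchantable_pct / 100)
Merchantable fraction = 66.2% / 100 = 0.662
MV = 4.74 m^3 * 0.662 = 3.138 m^3

3.138


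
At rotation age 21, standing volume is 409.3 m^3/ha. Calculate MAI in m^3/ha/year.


Formula: MAI = Total Volume / Stand Age
MAI = 409.3 m^3/ha / 21 years
MAI = 19.49 m^3/ha/year

19.49


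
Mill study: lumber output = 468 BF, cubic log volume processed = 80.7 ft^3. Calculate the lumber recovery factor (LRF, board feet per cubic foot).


Formula: LRF = Lumber Output (BF) / Log Input (ft^3)
LRF = 468 BF / 80.7 ft^3
LRF = 5.8 BF/ft^3

5.8


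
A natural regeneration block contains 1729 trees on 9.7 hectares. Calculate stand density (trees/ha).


Formula: Stand Density = N_trees / Area_ha
Density = 1729 trees / 9.7 ha
Density = 178 trees/ha

178


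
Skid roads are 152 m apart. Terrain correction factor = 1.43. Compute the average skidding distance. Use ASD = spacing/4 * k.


Formula: ASD = (spacing / 4) * correction
Uncorrected distance = spacing / 4 = 152 / 4 = 38 m
ASD = 38 * 1.43 = 54 m

54


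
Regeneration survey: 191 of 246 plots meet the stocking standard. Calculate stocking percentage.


Formula: Stocking % = stocked plots / total plots * 100
Stocking = 191 / 246 * 100
Stocking = 0.7764 * 100 = 77.6%

77.6


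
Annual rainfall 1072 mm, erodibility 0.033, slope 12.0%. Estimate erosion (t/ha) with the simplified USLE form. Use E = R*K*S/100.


Formula: E = R * K * S / 100  (simplified USLE)
R * K = 1072 * 0.033 = 35.376
E = 35.376 * 12.0 / 100 = 4.25 t/ha

4.25


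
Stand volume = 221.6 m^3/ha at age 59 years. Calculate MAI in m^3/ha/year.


Formula: MAI = Total Volume / Stand Age
MAI = 221.6 m^3/ha / 59 years
MAI = 3.76 m^3/ha/year

3.76


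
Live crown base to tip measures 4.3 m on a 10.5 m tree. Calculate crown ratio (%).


Formula: Crown Ratio = (Crown Length / Total Height) * 100
CR = (4.3 m / 10.5 m) * 100
CR = 0.4095 * 100 = 41.0%

41.0


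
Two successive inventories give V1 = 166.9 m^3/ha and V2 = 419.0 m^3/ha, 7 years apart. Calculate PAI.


Formula: PAI = (V_T2 - V_T1) / (T2 - T1)
Volume increment = 419.0 - 166.9 = 252.1 m^3/ha
PAI = 252.1 / 7 = 36.01 m^3/ha/year

36.01


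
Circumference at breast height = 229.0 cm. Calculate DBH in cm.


Formula: DBH = C / pi
DBH = 229.0 / pi
pi = 3.14159...
DBH = 72.9 cm

72.9


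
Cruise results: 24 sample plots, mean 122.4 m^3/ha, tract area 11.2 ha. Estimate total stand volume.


Formula: Total Volume = Mean Volume per ha * Total Area
Total Volume = 122.4 m^3/ha * 11.2 ha
Total Volume = 1371 m^3

1371


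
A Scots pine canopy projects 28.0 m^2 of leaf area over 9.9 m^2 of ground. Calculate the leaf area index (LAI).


Formula: LAI = total leaf area / ground area  (dimensionless)
LAI = 28.0 m^2 / 9.9 m^2
LAI = 2.83

2.83


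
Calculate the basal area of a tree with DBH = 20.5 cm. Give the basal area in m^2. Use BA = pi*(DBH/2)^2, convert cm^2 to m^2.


Formula: BA = pi * (DBH/2)^2 / 10000  (cm^2 to m^2)
Radius = DBH/2 = 20.5/2 = 10.25 cm
BA = pi * 10.25^2 / 10000
   = 330.0636 cm^2 / 10000
   = 0.033 m^2

0.033


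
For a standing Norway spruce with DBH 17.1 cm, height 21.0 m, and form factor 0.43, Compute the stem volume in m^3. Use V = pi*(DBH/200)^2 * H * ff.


Formula: V = pi * (DBH/200)^2 * H * ff
Radius = DBH/200 = 17.1/200 = 0.0855 m
Radius^2 = 0.0855^2 = 0.00731025 m^2
V = pi * 0.00731025 * 21.0 * 0.43
V = 0.207 m^3

0.207


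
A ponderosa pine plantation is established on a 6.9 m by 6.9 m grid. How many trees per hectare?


Formula: TPH = 10000 m^2/ha / (spacing_x * spacing_y)
Area per tree = 6.9 m * 6.9 m = 47.61 m^2
TPH = 10000 / 47.61 = 210 trees/ha

210


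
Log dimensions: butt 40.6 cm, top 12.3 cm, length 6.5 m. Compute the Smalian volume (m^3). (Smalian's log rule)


Smalian: V = (A1 + A2)/2 * L,  A = pi*(D/200)^2
A1 = pi*(40.6/200)^2 = 0.129462 m^2
A2 = pi*(12.3/200)^2 = 0.011882 m^2
V = (0.129462+0.011882)/2*6.5 = 0.4594 m^3

0.4594


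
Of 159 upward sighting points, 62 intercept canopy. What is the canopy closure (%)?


Formula: Canopy closure = covered points / total points * 100
Closure = 62 / 159 * 100
Closure = 0.3899 * 100 = 39.0%

39.0


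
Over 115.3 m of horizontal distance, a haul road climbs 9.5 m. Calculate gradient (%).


Formula: Gradient = rise / run * 100
Gradient = 9.5 / 115.3 * 100 = 8.2%

8.2


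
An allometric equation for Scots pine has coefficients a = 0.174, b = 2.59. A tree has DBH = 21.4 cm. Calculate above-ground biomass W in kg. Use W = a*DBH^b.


Formula: W = a * DBH^b  (allometric power law)
DBH^b = 21.4^2.59 = 2791.0761
W = 0.174 * 2791.0761 = 485.6 kg

485.6


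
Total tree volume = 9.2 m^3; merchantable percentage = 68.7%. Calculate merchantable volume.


Formula: MV = V_total * (merchantable_pct / 100)
Merchantable fraction = 68.7% / 100 = 0.687
MV = 9.2 m^3 * 0.687 = 6.32 m^3

6.32


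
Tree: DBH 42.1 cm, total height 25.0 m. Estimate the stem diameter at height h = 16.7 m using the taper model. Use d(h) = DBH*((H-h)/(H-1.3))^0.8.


Taper: d(h) = DBH * ((H - h) / (H - 1.3))^0.8
Numerator = H - h = 25.0 - 16.7 = 8.3 m
Denominator = H - 1.3 = 25.0 - 1.3 = 23.7 m
Ratio = 8.3 / 23.7 = 0.35021
d = 42.1 * 0.35021^0.8 = 18.2 cm

18.2


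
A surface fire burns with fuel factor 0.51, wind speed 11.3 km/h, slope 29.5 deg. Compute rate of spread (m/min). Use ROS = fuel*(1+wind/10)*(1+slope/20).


Formula: ROS = fuel * (1 + wind/10) * (1 + slope/20)
Wind factor = 1 + 11.3/10 = 2.13
Slope factor = 1 + 29.5/20 = 2.475
ROS = 0.51 * 2.13 * 2.475 = 2.69 m/min

2.69


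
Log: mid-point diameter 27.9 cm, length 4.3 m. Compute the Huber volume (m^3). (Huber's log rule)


Huber: V = Am * L,  Am = pi*(Dm/200)^2
Am = pi*(27.9/200)^2 = 0.061136 m^2
V = 0.061136*4.3 = 0.2629 m^3

0.2629


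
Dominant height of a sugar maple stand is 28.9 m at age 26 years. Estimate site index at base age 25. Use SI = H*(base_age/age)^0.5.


Formula: SI = H_dom * (base_age / age)^0.5
Age ratio = 25 / 26 = 0.96154
sqrt(age_ratio) = 0.98058
SI = 28.9 * 0.98058 = 28.3 m

28.3


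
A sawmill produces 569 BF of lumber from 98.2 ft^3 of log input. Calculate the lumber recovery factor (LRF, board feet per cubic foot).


Formula: LRF = Lumber Output (BF) / Log Input (ft^3)
LRF = 569 BF / 98.2 ft^3
LRF = 5.79 BF/ft^3

5.79


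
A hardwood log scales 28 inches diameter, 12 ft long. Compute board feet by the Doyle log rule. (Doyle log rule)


Doyle: BF = (D - 4)^2 * L / 16
Adjusted diameter = 28 - 4 = 24 in
(D-4)^2 = 24^2 = 576
BF = 576 * 12 / 16 = 432 BF

432


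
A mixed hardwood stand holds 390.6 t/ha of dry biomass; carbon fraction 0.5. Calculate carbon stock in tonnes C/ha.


Formula: Carbon Stock = Biomass * Carbon Fraction
C = 390.6 t/ha * 0.5
C = 195.3 t C/ha

195.3


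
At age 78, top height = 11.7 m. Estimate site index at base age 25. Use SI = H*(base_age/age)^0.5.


Formula: SI = H_dom * (base_age / age)^0.5
Age ratio = 25 / 78 = 0.32051
sqrt(age_ratio) = 0.56614
SI = 11.7 * 0.56614 = 6.6 m

6.6


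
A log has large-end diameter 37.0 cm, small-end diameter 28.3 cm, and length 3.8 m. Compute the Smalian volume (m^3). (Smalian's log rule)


Smalian: V = (A1 + A2)/2 * L,  A = pi*(D/200)^2
A1 = pi*(37.0/200)^2 = 0.107521 m^2
A2 = pi*(28.3/200)^2 = 0.062902 m^2
V = (0.107521+0.062902)/2*3.8 = 0.3238 m^3

0.3238


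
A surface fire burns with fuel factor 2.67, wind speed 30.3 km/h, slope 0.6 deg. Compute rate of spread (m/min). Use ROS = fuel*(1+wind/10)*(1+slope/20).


Formula: ROS = fuel * (1 + wind/10) * (1 + slope/20)
Wind factor = 1 + 30.3/10 = 4.03
Slope factor = 1 + 0.6/20 = 1.03
ROS = 2.67 * 4.03 * 1.03 = 11.08 m/min

11.08


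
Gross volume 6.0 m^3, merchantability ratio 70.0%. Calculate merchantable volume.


Formula: MV = V_total * (merchantable_pct / 100)
Merchantable fraction = 70.0% / 100 = 0.7
MV = 6.0 m^3 * 0.7 = 4.2 m^3

4.2


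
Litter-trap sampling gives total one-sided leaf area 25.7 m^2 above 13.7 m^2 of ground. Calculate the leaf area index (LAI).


Formula: LAI = total leaf area / ground area  (dimensionless)
LAI = 25.7 m^2 / 13.7 m^2
LAI = 1.88

1.88


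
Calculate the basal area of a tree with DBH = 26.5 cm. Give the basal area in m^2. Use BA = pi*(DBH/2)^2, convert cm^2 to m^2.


Formula: BA = pi * (DBH/2)^2 / 10000  (cm^2 to m^2)
Radius = DBH/2 = 26.5/2 = 13.25 cm
BA = pi * 13.25^2 / 10000
   = 551.5459 cm^2 / 10000
   = 0.0552 m^2

0.0552


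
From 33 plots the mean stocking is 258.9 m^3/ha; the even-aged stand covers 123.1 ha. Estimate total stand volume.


Formula: Total Volume = Mean Volume per ha * Total Area
Total Volume = 258.9 m^3/ha * 123.1 ha
Total Volume = 31871 m^3

31871


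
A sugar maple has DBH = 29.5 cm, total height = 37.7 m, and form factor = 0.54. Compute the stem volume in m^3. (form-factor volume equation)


Formula: V = pi * (DBH/200)^2 * H * ff
Radius = DBH/200 = 29.5/200 = 0.1475 m
Radius^2 = 0.1475^2 = 0.02175625 m^2
V = pi * 0.02175625 * 37.7 * 0.54
V = 1.391 m^3

1.391


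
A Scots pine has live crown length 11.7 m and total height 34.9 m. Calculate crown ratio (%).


Formula: Crown Ratio = (Crown Length / Total Height) * 100
CR = (11.7 m / 34.9 m) * 100
CR = 0.3352 * 100 = 33.5%

33.5
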